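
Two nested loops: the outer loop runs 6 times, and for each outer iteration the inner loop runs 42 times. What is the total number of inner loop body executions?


Outer loop: 6 iterations
Inner loop: 42 iterations per outer iteration
Total = 6 * 42 = 252


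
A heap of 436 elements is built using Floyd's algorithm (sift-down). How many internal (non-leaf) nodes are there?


Leaf nodes occupy roughly half the array.
Sift-down is called for each internal node, starting from the last one.
Internal nodes = floor(n/2) = floor(436/2) = 218


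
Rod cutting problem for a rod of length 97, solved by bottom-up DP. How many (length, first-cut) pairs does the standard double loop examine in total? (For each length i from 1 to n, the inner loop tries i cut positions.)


For each subproblem length i = 1..97, the inner loop considers i possible first cuts.
Total = 1 + 2 + ... + 97
= 97*(97+1)/2
= 97*98/2 = 4753


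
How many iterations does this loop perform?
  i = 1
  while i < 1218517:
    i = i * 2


The loop variable doubles each iteration:
i = 1 -> 2 -> 4 -> 8 -> 16 -> 32 -> 64 -> 128 -> 256 -> 512 -> 1024 -> 2048 -> 4096 -> 8192 -> 16384 -> 32768 -> 65536 -> 131072 -> 262144 -> 524288 -> 1048576 -> 2097152 (stop, 2097152 >= 1218517)
Number of doublings = ceil(log2(1218517)) = 21


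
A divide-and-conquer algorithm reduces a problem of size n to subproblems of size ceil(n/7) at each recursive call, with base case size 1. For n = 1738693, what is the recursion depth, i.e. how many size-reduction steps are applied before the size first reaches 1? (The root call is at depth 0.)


Each step divides the size by 7 (rounding up); after k steps the size is ceil(n/7^k), which equals 1 exactly when 7^k >= n.
So the depth is the smallest k with 7^k >= 1738693, i.e. ceil(log_7(1738693)).
7^7 = 823543 < 1738693 <= 5764801 = 7^8
Recursion depth = 8


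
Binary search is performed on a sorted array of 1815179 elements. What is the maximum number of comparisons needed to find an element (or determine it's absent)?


Binary search halves the search space each comparison:
  Step 1: search space = 1815179 -> 907589
  Step 2: search space = 907589 -> 453794
  Step 3: search space = 453794 -> 226897
  Step 4: search space = 226897 -> 113448
  Step 5: search space = 113448 -> 56724
  Step 6: search space = 56724 -> 28362
  Step 7: search space = 28362 -> 14181
  Step 8: search space = 14181 -> 7090
  Step 9: search space = 7090 -> 3545
  Step 10: search space = 3545 -> 1772
  Step 11: search space = 1772 -> 886
  Step 12: search space = 886 -> 443
  Step 13: search space = 443 -> 221
  Step 14: search space = 221 -> 110
  Step 15: search space = 110 -> 55
  Step 16: search space = 55 -> 27
  Step 17: search space = 27 -> 13
  Step 18: search space = 13 -> 6
  Step 19: search space = 6 -> 3
  Step 20: search space = 3 -> 1
  Step 21: search space = 1 (final check)
Maximum comparisons = floor(log2(1815179)) + 1 = 20 + 1 = 21


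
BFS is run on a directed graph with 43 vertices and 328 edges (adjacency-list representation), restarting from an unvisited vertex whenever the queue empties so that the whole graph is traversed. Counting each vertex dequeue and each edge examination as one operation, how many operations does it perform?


A full BFS traversal dequeues each vertex exactly once and examines each directed edge exactly once.
V = 43 (vertex processing cost)
E = 328 (edge examination cost)
Total operations proportional to V + E = 43 + 328 = 371


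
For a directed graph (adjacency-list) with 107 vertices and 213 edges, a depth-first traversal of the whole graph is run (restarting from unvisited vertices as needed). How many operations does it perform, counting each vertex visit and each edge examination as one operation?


A full DFS traversal visits each vertex once and examines each edge once.
V = 107
E = 213
Sum = 107 + 213 = 320


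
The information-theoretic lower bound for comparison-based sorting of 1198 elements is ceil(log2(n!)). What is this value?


A binary decision tree of height h has at most 2^h leaves and needs at least n! of them, so h >= ceil(log2(n!)).
1198! is far too large to multiply out, so use Stirling's series:
  ln(n!) ~ n ln n - n + (1/2) ln(2 pi n) + 1/(12n)  (error below 1/(360 n^3), negligible here)
  ln(1198) = 7.0884088
  n ln n = 1198 * 7.0884088 = 8491.9137
  (1/2) ln(2 pi * 1198) = (1/2) ln(7527.2560) = 4.4631
  1/(12*1198) = 0.0001
  ln(1198!) ~ 8491.9137 - 1198 + 4.4631 + 0.0001 = 7298.3769
Convert to base 2: log2(1198!) = 7298.3769 / ln 2 = 7298.3769 / 0.69314718 = 10529.3322
ceil(10529.3322) = 10530


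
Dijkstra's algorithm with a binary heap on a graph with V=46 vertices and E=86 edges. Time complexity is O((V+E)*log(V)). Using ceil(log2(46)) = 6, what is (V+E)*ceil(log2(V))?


Dijkstra with a binary heap: each vertex is extracted once, each edge may relax once.
Each heap operation costs O(log V).
V + E = 46 + 86 = 132
ceil(log2(46)) = 6 (since 2^5 = 32 < 46 <= 64 = 2^6)
Total heap work = (V+E) * ceil(log2(V)) = 132 * 6 = 792


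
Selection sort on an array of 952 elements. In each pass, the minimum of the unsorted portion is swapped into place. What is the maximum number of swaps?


Selection sort performs one swap per pass:
  Pass 1: find min in positions 0 to 951, swap with position 0
  Pass 2: find min in positions 1 to 951, swap with position 1
  Pass 3: find min in positions 2 to 951, swap with position 2
  Pass 4: find min in positions 3 to 951, swap with position 3
  Pass 5: find min in positions 4 to 951, swap with position 4
  ... (946 more passes)
Total passes (and swaps) = n - 1 = 952 - 1 = 951


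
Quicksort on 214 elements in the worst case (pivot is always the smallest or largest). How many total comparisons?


In the worst case, each partition step picks the worst pivot:
  Partition 1: 213 comparisons (n-1 elements to compare)
  Partition 2: 212 comparisons
  Partition 3: 211 comparisons
  Partition 4: 210 comparisons
  Partition 5: 209 comparisons
  ...
  Last partition: 0 comparisons
Total = (n-1) + (n-2) + ... + 1 + 0 = n*(n-1)/2
= 214*213/2 = 22791


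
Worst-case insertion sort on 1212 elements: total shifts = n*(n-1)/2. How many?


Sum of shifts = 1 + 2 + 3 + ... + 1211
= 1212 * 1211 / 2
= 1467732 / 2
= 733866


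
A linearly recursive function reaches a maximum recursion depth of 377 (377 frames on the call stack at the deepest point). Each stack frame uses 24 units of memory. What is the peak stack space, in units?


Maximum recursion depth = 377 frames
Memory per frame = 24 units
Total stack space = depth * frame_size
= 377 * 24 = 9048


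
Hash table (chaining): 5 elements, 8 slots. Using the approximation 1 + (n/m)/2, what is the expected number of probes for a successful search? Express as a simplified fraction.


Computing expected probes:
alpha = 5/8
= 1 + alpha/2
= 1 + 5/(2*8)
= (2*8 + 5) / (2*8)
= 21/16


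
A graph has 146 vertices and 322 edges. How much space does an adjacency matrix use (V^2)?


Adjacency matrix: V x V grid of entries
Space = V^2 = 146^2 = 146 * 146 = 21316


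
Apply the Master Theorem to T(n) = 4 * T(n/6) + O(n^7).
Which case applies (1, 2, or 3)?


The Master Theorem: T(n) = a*T(n/b) + O(n^c)
  a = 4, b = 6, c = 7
log_b(a) = log_6(4) ~ 0.774
Compare b^c with a: 6^7 = 279936 > 4, so c > log_b(a).
Since c > log_b(a), Case 3 applies.
T(n) = O(n^7)
Master Theorem case = 3


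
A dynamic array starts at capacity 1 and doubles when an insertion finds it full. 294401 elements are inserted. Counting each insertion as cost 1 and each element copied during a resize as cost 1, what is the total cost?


n = 294401
Insertion costs: 294401
Resizes copy 1, 2, 4, ... up to the largest power of 2 that is <= n-1 = 294400, i.e. 262144.
Copy costs = 1 + 2 + 4 + 8 + 16 + 32 + 64 + 128 + 256 + 512 + 1024 + 2048 + 4096 + 8192 + 16384 + 32768 + 65536 + 131072 + 262144 = 524287
Total = 294401 + 524287 = 818688


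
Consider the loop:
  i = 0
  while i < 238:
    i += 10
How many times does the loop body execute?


Starting at i = 0, each iteration adds 10.
Iterations until i >= 238:
  Iteration 1: i = 0 -> i = 10
  Iteration 2: i = 10 -> i = 20
  Iteration 3: i = 20 -> i = 30
  Iteration 4: i = 30 -> i = 40
  Iteration 5: i = 40 -> i = 50
  Iteration 6: i = 50 -> i = 60
  Iteration 7: i = 60 -> i = 70
  Iteration 8: i = 70 -> i = 80
  ... continuing ...
Total iterations = ceil(238/10) = 24


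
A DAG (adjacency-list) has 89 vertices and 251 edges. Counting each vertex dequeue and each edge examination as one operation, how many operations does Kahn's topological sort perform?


V = 89 (vertex processing)
E = 251 (edge processing)
V + E = 89 + 251 = 340


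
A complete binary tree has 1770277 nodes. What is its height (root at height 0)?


In a complete binary tree, level k holds nodes 2^k .. 2^(k+1)-1 (1-indexed).
Height = floor(log2(n)) = floor(log2(1770277)) = 20
Check: 2^20 = 1048576 <= 1770277 < 2097152 = 2^21


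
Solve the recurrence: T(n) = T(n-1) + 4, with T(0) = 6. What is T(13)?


Unrolling the recurrence:
T(13) = T(12) + 4
       = T(11) + 4 + 4
       = T(10) + 4*3
       ...
       = T(0) + 4*13
       = 6 + 52 = 58


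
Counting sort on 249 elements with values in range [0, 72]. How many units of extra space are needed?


Output array size: 249 (to store sorted result)
Count array size: 73 (one slot per possible value, range 0 to 72)
Total extra space = 249 + 73 = 322


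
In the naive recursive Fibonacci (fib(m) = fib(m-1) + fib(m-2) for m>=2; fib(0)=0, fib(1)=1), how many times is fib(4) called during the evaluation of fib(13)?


Let N(m) = number of times fib(m) is called while evaluating fib(13).
N(13) = 1 (the initial call).
N(12) = 1 (only fib(13) calls it).
For 1 <= m <= 11: fib(m) is called by fib(m+1) and fib(m+2), so
  N(m) = N(m+1) + N(m+2).
fib(0) is called only by fib(2), so N(0) = N(2).
Walk down from m=13:
  N(13)=1, N(12)=1, N(11)=2, N(10)=3, N(9)=5, N(8)=8, N(7)=13, N(6)=21, N(5)=34, N(4)=55
N(4) = 55


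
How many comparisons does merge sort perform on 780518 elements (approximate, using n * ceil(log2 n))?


Recursion depth: ceil(log2(780518)) = 20
Each recursion level merges n = 780518 elements
Total = 780518 * 20 = 15610360


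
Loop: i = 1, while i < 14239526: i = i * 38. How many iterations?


i multiplies by 38 each step:
i = 1 -> 38 -> 1444 -> 54872 -> 2085136 -> 79235168 (stop)
Iterations = ceil(log_38(14239526)) = 5


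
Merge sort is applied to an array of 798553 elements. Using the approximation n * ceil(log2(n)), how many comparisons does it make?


Merge sort divides the array into halves recursively.
Number of levels = ceil(log2(798553)) = 20
At each level, approximately n = 798553 comparisons are needed for merging.
Total comparisons ~ n * ceil(log2(n)) = 798553 * 20 = 15971060


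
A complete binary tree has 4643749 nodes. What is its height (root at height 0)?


In a complete binary tree, level k holds nodes 2^k .. 2^(k+1)-1 (1-indexed).
Height = floor(log2(n)) = floor(log2(4643749)) = 22
Check: 2^22 = 4194304 <= 4643749 < 8388608 = 2^23


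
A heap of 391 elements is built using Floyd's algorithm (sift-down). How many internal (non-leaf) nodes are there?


Leaf nodes occupy roughly half the array.
Sift-down is called for each internal node, starting from the last one.
Internal nodes = floor(n/2) = floor(391/2) = 195


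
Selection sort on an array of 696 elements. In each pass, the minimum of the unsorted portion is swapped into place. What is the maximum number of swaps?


Selection sort performs one swap per pass:
  Pass 1: find min in positions 0 to 695, swap with position 0
  Pass 2: find min in positions 1 to 695, swap with position 1
  Pass 3: find min in positions 2 to 695, swap with position 2
  Pass 4: find min in positions 3 to 695, swap with position 3
  Pass 5: find min in positions 4 to 695, swap with position 4
  ... (690 more passes)
Total passes (and swaps) = n - 1 = 696 - 1 = 695


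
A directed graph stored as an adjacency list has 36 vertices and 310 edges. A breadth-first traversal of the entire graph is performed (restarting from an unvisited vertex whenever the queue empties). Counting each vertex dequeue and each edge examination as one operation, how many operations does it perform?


A full BFS traversal dequeues each vertex once and examines each edge once.
Vertex visits: 36
Edge visits: 310
V + E = 36 + 310 = 346


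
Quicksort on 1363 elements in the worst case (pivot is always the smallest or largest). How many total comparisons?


In the worst case, each partition step picks the worst pivot:
  Partition 1: 1362 comparisons (n-1 elements to compare)
  Partition 2: 1361 comparisons
  Partition 3: 1360 comparisons
  Partition 4: 1359 comparisons
  Partition 5: 1358 comparisons
  ...
  Last partition: 0 comparisons
Total = (n-1) + (n-2) + ... + 1 + 0 = n*(n-1)/2
= 1363*1362/2 = 928203


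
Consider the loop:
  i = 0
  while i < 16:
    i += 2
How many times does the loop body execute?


Starting at i = 0, each iteration adds 2.
Iterations until i >= 16:
  Iteration 1: i = 0 -> i = 2
  Iteration 2: i = 2 -> i = 4
  Iteration 3: i = 4 -> i = 6
  Iteration 4: i = 6 -> i = 8
  Iteration 5: i = 8 -> i = 10
  Iteration 6: i = 10 -> i = 12
  Iteration 7: i = 12 -> i = 14
  Iteration 8: i = 14 -> i = 16
Total iterations = ceil(16/2) = 8


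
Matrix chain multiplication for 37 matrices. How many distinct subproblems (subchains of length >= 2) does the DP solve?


Subproblems are indexed by (i, j) where i < j.
Number of such pairs = n*(n-1)/2
= 37 * 36 / 2
= 666


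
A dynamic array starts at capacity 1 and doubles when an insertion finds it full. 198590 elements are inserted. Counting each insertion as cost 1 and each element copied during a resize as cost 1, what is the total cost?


n = 198590
Insertion costs: 198590
Resizes copy 1, 2, 4, ... up to the largest power of 2 that is <= n-1 = 198589, i.e. 131072.
Copy costs = 1 + 2 + 4 + 8 + 16 + 32 + 64 + 128 + 256 + 512 + 1024 + 2048 + 4096 + 8192 + 16384 + 32768 + 65536 + 131072 = 262143
Total = 198590 + 262143 = 460733


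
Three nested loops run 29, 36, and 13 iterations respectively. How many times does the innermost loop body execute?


Loop 1 (outermost): 29 iterations
Loop 2 (middle): 36 iterations per outer
Loop 3 (innermost): 13 iterations per middle
Total = 29 * 36 * 13 = 13572


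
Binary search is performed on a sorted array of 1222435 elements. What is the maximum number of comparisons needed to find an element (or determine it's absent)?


Binary search halves the search space each comparison:
  Step 1: search space = 1222435 -> 611217
  Step 2: search space = 611217 -> 305608
  Step 3: search space = 305608 -> 152804
  Step 4: search space = 152804 -> 76402
  Step 5: search space = 76402 -> 38201
  Step 6: search space = 38201 -> 19100
  Step 7: search space = 19100 -> 9550
  Step 8: search space = 9550 -> 4775
  Step 9: search space = 4775 -> 2387
  Step 10: search space = 2387 -> 1193
  Step 11: search space = 1193 -> 596
  Step 12: search space = 596 -> 298
  Step 13: search space = 298 -> 149
  Step 14: search space = 149 -> 74
  Step 15: search space = 74 -> 37
  Step 16: search space = 37 -> 18
  Step 17: search space = 18 -> 9
  Step 18: search space = 9 -> 4
  Step 19: search space = 4 -> 2
  Step 20: search space = 2 -> 1
  Step 21: search space = 1 (final check)
Maximum comparisons = floor(log2(1222435)) + 1 = 20 + 1 = 21


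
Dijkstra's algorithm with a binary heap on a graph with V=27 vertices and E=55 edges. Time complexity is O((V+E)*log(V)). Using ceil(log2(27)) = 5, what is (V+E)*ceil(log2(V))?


Dijkstra with a binary heap: each vertex is extracted once, each edge may relax once.
Each heap operation costs O(log V).
V + E = 27 + 55 = 82
ceil(log2(27)) = 5 (since 2^4 = 16 < 27 <= 32 = 2^5)
Total heap work = (V+E) * ceil(log2(V)) = 82 * 5 = 410


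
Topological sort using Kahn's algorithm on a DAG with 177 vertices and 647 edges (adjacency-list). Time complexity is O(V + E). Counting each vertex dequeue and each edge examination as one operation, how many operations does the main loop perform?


Kahn's algorithm:
  1. Compute in-degrees: O(V + E)
  2. Process queue: each vertex dequeued once (O(V))
     each edge examined once (O(E))
Total = V + E = 177 + 647 = 824


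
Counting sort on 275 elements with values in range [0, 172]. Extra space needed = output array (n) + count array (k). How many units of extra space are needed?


Output array size: 275 (to store sorted result)
Count array size: 173 (one slot per possible value, range 0 to 172)
Total extra space = 275 + 173 = 448


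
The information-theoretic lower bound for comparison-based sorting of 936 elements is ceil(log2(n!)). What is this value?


A binary decision tree of height h has at most 2^h leaves and needs at least n! of them, so h >= ceil(log2(n!)).
936! is far too large to multiply out, so use Stirling's series:
  ln(n!) ~ n ln n - n + (1/2) ln(2 pi n) + 1/(12n)  (error below 1/(360 n^3), negligible here)
  ln(936) = 6.8416155
  n ln n = 936 * 6.8416155 = 6403.7521
  (1/2) ln(2 pi * 936) = (1/2) ln(5881.0614) = 4.3397
  1/(12*936) = 0.0001
  ln(936!) ~ 6403.7521 - 936 + 4.3397 + 0.0001 = 5472.0919
Convert to base 2: log2(936!) = 5472.0919 / ln 2 = 5472.0919 / 0.69314718 = 7894.5599
ceil(7894.5599) = 7895


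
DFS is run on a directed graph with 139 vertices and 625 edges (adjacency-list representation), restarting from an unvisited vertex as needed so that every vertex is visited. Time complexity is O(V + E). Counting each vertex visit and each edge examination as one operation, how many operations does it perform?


A full DFS traversal processes each vertex exactly once (push/pop on stack).
Each directed edge is examined once.
V = 139, E = 625
V + E = 764


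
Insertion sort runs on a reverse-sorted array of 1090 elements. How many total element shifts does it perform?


Sum of shifts = 1 + 2 + 3 + ... + 1089
= 1090 * 1089 / 2
= 1187010 / 2
= 593505


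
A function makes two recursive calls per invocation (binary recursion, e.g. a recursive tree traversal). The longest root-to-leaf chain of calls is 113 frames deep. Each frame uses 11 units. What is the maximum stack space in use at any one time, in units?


Binary recursion: the two calls run one after the other, so only one root-to-leaf chain of frames is on the stack at a time.
Maximum depth (longest chain) = 113 frames
Each frame = 11 units
Max stack space = 113 * 11 = 1243


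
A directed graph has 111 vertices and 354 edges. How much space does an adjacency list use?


Adjacency list: one list head per vertex + one entry per edge
Vertex heads: 111
Edge entries: 354
Total = 111 + 354 = 465


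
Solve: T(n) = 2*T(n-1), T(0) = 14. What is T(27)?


Unrolling:
T(27) = 2*T(26) = 2^2*T(25) = ... = 2^27*T(0)
= 2^27 * 14
= 134217728 * 14 = 1879048192


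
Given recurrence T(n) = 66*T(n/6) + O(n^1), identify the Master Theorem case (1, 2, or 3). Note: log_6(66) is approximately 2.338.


Master Theorem parameters: a=66, b=6, c=1
log_b(a) = 2.338
Compare b^c with a: 6^1 = 6 < 66, so c < log_b(a).
Comparing c=1 vs log_b(a)=2.338:
1 < 2.338 => Case 1
Result: T(n) = O(n^(log_6 66)) ~ O(n^2.338)
Master Theorem case = 1


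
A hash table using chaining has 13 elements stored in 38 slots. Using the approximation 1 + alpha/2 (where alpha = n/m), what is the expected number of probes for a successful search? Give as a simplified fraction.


Load factor alpha = n/m = 13/38
Expected probes = 1 + alpha/2 = 1 + 13/(2*38)
= 1 + 13/76
= 76/76 + 13/76
= 89/76


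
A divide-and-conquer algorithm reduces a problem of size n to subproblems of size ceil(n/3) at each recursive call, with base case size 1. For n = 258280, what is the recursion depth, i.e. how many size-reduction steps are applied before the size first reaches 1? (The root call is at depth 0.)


Each step divides the size by 3 (rounding up); after k steps the size is ceil(n/3^k), which equals 1 exactly when 3^k >= n.
So the depth is the smallest k with 3^k >= 258280, i.e. ceil(log_3(258280)).
3^11 = 177147 < 258280 <= 531441 = 3^12
Recursion depth = 12


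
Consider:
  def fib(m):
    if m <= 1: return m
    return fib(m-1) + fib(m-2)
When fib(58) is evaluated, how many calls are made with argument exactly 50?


Let N(m) = number of times fib(m) is called while evaluating fib(58).
N(58) = 1 (the initial call).
N(57) = 1 (only fib(58) calls it).
For 1 <= m <= 56: fib(m) is called by fib(m+1) and fib(m+2), so
  N(m) = N(m+1) + N(m+2).
fib(0) is called only by fib(2), so N(0) = N(2).
Walk down from m=58:
  N(58)=1, N(57)=1, N(56)=2, N(55)=3, N(54)=5, N(53)=8, N(52)=13, N(51)=21, N(50)=34
N(50) = 34


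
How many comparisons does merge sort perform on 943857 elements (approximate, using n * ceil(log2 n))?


Recursion depth: ceil(log2(943857)) = 20
Each recursion level merges n = 943857 elements
Total = 943857 * 20 = 18877140


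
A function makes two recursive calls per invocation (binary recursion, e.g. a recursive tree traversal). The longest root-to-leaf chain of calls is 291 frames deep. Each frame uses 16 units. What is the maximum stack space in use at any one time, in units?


Binary recursion: the two calls run one after the other, so only one root-to-leaf chain of frames is on the stack at a time.
Maximum depth (longest chain) = 291 frames
Each frame = 16 units
Max stack space = 291 * 16 = 4656


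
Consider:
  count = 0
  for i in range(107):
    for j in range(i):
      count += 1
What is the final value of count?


For each i, the inner loop runs i times:
  i=0: inner runs 0 times
  i=1: inner runs 1 time
  i=2: inner runs 2 times
  i=3: inner runs 3 times
  i=4: inner runs 4 times
  i=5: inner runs 5 times
  i=6: inner runs 6 times
  i=7: inner runs 7 times
  ...
Total = 0 + 1 + 2 + ... + 106 = 107*(107-1)/2 = 5671


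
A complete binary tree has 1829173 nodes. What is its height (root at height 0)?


In a complete binary tree, level k holds nodes 2^k .. 2^(k+1)-1 (1-indexed).
Height = floor(log2(n)) = floor(log2(1829173)) = 20
Check: 2^20 = 1048576 <= 1829173 < 2097152 = 2^21


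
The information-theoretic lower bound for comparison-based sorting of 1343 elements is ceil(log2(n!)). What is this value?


A binary decision tree of height h has at most 2^h leaves and needs at least n! of them, so h >= ceil(log2(n!)).
1343! is far too large to multiply out, so use Stirling's series:
  ln(n!) ~ n ln n - n + (1/2) ln(2 pi n) + 1/(12n)  (error below 1/(360 n^3), negligible here)
  ln(1343) = 7.2026612
  n ln n = 1343 * 7.2026612 = 9673.1740
  (1/2) ln(2 pi * 1343) = (1/2) ln(8438.3179) = 4.5203
  1/(12*1343) = 0.0001
  ln(1343!) ~ 9673.1740 - 1343 + 4.5203 + 0.0001 = 8334.6944
Convert to base 2: log2(1343!) = 8334.6944 / ln 2 = 8334.6944 / 0.69314718 = 12024.4223
ceil(12024.4223) = 12025


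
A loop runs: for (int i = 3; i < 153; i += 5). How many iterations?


Loop starts at i = 3, increments by 5, stops when i >= 153.
Number of iterations = ceil((153 - 3) / 5)
= ceil(150 / 5)
= 30


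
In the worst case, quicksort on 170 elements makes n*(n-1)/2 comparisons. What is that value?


Sum of comparisons per partition:
169 + 168 + ... + 1 + 0
= 170 * (170 - 1) / 2
= 170 * 169 / 2
= 14365


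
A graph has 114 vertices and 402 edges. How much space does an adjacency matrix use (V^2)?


Adjacency matrix: V x V grid of entries
Space = V^2 = 114^2 = 114 * 114 = 12996


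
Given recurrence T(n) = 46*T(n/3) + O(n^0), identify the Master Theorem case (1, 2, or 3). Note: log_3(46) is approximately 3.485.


Master Theorem parameters: a=46, b=3, c=0
log_b(a) = 3.485
Compare b^c with a: 3^0 = 1 < 46, so c < log_b(a).
Comparing c=0 vs log_b(a)=3.485:
0 < 3.485 => Case 1
Result: T(n) = O(n^(log_3 46)) ~ O(n^3.485)
Master Theorem case = 1


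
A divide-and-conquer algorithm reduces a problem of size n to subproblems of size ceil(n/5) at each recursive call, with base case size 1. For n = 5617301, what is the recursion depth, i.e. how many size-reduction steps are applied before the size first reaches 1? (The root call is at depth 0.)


Each step divides the size by 5 (rounding up); after k steps the size is ceil(n/5^k), which equals 1 exactly when 5^k >= n.
So the depth is the smallest k with 5^k >= 5617301, i.e. ceil(log_5(5617301)).
5^9 = 1953125 < 5617301 <= 9765625 = 5^10
Recursion depth = 10


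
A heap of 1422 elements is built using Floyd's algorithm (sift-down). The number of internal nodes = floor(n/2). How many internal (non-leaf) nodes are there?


Leaf nodes occupy roughly half the array.
Sift-down is called for each internal node, starting from the last one.
Internal nodes = floor(n/2) = floor(1422/2) = 711


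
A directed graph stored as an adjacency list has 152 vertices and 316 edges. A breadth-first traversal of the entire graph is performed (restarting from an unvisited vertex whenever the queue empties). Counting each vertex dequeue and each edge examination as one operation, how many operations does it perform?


A full BFS traversal dequeues each vertex once and examines each edge once.
Vertex visits: 152
Edge visits: 316
V + E = 152 + 316 = 468


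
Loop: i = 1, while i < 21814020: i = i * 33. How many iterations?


i multiplies by 33 each step:
i = 1 -> 33 -> 1089 -> 35937 -> 1185921 -> 39135393 (stop)
Iterations = ceil(log_33(21814020)) = 5


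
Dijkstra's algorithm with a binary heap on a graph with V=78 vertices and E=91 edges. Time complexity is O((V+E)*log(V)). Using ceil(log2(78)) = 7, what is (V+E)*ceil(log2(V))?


Dijkstra with a binary heap: each vertex is extracted once, each edge may relax once.
Each heap operation costs O(log V).
V + E = 78 + 91 = 169
ceil(log2(78)) = 7 (since 2^6 = 64 < 78 <= 128 = 2^7)
Total heap work = (V+E) * ceil(log2(V)) = 169 * 7 = 1183


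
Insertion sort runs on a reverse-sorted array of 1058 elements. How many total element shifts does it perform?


Sum of shifts = 1 + 2 + 3 + ... + 1057
= 1058 * 1057 / 2
= 1118306 / 2
= 559153


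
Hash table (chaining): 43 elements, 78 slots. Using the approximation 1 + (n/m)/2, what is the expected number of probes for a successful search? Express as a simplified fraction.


Computing expected probes:
alpha = 43/78
= 1 + alpha/2
= 1 + 43/(2*78)
= (2*78 + 43) / (2*78)
= 199/156


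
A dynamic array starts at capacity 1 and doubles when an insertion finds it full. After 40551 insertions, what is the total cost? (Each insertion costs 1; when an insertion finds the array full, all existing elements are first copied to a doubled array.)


Insertion cost: 40551 (one per element)
Resizes occur just before inserting elements 2, 3, 5, 9, ...
Elements copied at each resize: 1 + 2 + 4 + 8 + 16 + 32 + 64 + 128 + 256 + 512 + 1024 + 2048 + 4096 + 8192 + 16384 + 32768
Sum of copies = 65535 (geometric series: 2^k - 1)
Total = 40551 + 65535 = 106086


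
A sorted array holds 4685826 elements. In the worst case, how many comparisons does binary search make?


Halving sequence: 4685826 -> 2342913 -> 1171456 -> 585728 -> 292864 -> 146432 -> 73216 -> 36608 -> 18304 -> 9152 -> 4576 -> 2288 -> 1144 -> 572 -> 286 -> 143 -> 71 -> 35 -> 17 -> 8 -> 4 -> 2 -> 1
Number of halvings = 22
Max comparisons = 22 + 1 = 23


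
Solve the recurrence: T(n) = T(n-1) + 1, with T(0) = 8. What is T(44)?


Unrolling the recurrence:
T(44) = T(43) + 1
       = T(42) + 1 + 1
       = T(41) + 1*3
       ...
       = T(0) + 1*44
       = 8 + 44 = 52


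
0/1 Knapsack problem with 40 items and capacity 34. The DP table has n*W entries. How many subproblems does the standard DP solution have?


The DP table is indexed by (item, capacity).
Rows: 40 items
Columns: 34 capacity values (1 to W)
Total subproblems = 40 * 34 = 1360


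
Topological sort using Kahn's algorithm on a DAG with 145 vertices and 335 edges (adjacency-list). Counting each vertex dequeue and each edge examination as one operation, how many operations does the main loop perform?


Kahn's algorithm:
  1. Compute in-degrees: O(V + E)
  2. Process queue: each vertex dequeued once (O(V))
     each edge examined once (O(E))
Total = V + E = 145 + 335 = 480


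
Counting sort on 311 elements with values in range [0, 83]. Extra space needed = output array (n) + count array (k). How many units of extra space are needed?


Output array size: 311 (to store sorted result)
Count array size: 84 (one slot per possible value, range 0 to 83)
Total extra space = 311 + 84 = 395


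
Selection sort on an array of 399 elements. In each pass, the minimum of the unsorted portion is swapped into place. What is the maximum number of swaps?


Selection sort performs one swap per pass:
  Pass 1: find min in positions 0 to 398, swap with position 0
  Pass 2: find min in positions 1 to 398, swap with position 1
  Pass 3: find min in positions 2 to 398, swap with position 2
  Pass 4: find min in positions 3 to 398, swap with position 3
  Pass 5: find min in positions 4 to 398, swap with position 4
  ... (393 more passes)
Total passes (and swaps) = n - 1 = 399 - 1 = 398


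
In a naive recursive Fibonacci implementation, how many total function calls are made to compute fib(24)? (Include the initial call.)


Let C(m) = total calls to evaluate fib(m). Then C(0)=C(1)=1, and
C(m) = 1 + C(m-1) + C(m-2) for m >= 2.
Build the table (each entry = 1 + previous two):
  C(0) = 1
  C(1) = 1
  C(2) = 1 + 1 + 1 = 3
  C(3) = 1 + 3 + 1 = 5
  C(4) = 1 + 5 + 3 = 9
  C(5) = 1 + 9 + 5 = 15
  C(6) = 1 + 15 + 9 = 25
  C(7) = 1 + 25 + 15 = 41
  C(8) = 1 + 41 + 25 = 67
  C(9) = 1 + 67 + 41 = 109
  C(10) = 1 + 109 + 67 = 177
  C(11) = 1 + 177 + 109 = 287
  C(12) = 1 + 287 + 177 = 465
  C(13) = 1 + 465 + 287 = 753
  C(14) = 1 + 753 + 465 = 1219
  C(15) = 1 + 1219 + 753 = 1973
  C(16) = 1 + 1973 + 1219 = 3193
  C(17) = 1 + 3193 + 1973 = 5167
  C(18) = 1 + 5167 + 3193 = 8361
  C(19) = 1 + 8361 + 5167 = 13529
  C(20) = 1 + 13529 + 8361 = 21891
  C(21) = 1 + 21891 + 13529 = 35421
  C(22) = 1 + 35421 + 21891 = 57313
  C(23) = 1 + 57313 + 35421 = 92735
  C(24) = 1 + 92735 + 57313 = 150049
Total calls for fib(24) = 150049


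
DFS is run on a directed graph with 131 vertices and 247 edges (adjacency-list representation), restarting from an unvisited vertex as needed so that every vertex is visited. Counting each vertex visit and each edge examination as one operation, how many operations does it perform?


A full DFS traversal processes each vertex exactly once (push/pop on stack).
Each directed edge is examined once.
V = 131, E = 247
V + E = 378


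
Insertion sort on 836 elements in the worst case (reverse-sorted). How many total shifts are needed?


In the worst case (reverse-sorted), each element shifts past all previous:
  Element 1: 1 shifts
  Element 2: 2 shifts
  Element 3: 3 shifts
  Element 4: 4 shifts
  Element 5: 5 shifts
  ...
  Element 835: 835 shifts
Total = 1 + 2 + ... + 835
= 836*(836-1)/2 = 349030


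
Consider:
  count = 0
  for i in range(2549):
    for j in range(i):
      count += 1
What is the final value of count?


For each i, the inner loop runs i times:
  i=0: inner runs 0 times
  i=1: inner runs 1 time
  i=2: inner runs 2 times
  i=3: inner runs 3 times
  i=4: inner runs 4 times
  i=5: inner runs 5 times
  i=6: inner runs 6 times
  i=7: inner runs 7 times
  ...
Total = 0 + 1 + 2 + ... + 2548 = 2549*(2549-1)/2 = 3247426


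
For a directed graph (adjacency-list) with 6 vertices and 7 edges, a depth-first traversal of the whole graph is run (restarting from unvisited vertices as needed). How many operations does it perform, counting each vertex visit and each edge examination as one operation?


A full DFS traversal visits each vertex once and examines each edge once.
V = 6
E = 7
Sum = 6 + 7 = 13


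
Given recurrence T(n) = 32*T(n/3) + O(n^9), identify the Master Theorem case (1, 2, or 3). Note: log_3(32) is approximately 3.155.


Master Theorem parameters: a=32, b=3, c=9
log_b(a) = 3.155
Compare b^c with a: 3^9 = 19683 > 32, so c > log_b(a).
Comparing c=9 vs log_b(a)=3.155:
9 > 3.155 => Case 3
Result: T(n) = O(n^9)
Master Theorem case = 3


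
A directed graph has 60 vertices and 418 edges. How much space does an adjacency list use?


Adjacency list: one list head per vertex + one entry per edge
Vertex heads: 60
Edge entries: 418
Total = 60 + 418 = 478


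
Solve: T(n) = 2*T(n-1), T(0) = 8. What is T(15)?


Unrolling:
T(15) = 2*T(14) = 2^2*T(13) = ... = 2^15*T(0)
= 2^15 * 8
= 32768 * 8 = 262144


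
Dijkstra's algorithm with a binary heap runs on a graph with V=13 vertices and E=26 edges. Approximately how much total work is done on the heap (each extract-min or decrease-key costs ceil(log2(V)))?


Dijkstra with a binary heap: each vertex is extracted once, each edge may relax once.
Each heap operation costs O(log V).
V + E = 13 + 26 = 39
ceil(log2(13)) = 4 (since 2^3 = 8 < 13 <= 16 = 2^4)
Total heap work = (V+E) * ceil(log2(V)) = 39 * 4 = 156


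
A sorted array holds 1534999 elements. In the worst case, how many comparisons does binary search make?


Halving sequence: 1534999 -> 767499 -> 383749 -> 191874 -> 95937 -> 47968 -> 23984 -> 11992 -> 5996 -> 2998 -> 1499 -> 749 -> 374 -> 187 -> 93 -> 46 -> 23 -> 11 -> 5 -> 2 -> 1
Number of halvings = 20
Max comparisons = 20 + 1 = 21


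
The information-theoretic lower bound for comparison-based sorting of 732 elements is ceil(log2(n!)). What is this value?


A binary decision tree of height h has at most 2^h leaves and needs at least n! of them, so h >= ceil(log2(n!)).
732! is far too large to multiply out, so use Stirling's series:
  ln(n!) ~ n ln n - n + (1/2) ln(2 pi n) + 1/(12n)  (error below 1/(360 n^3), negligible here)
  ln(732) = 6.5957805
  n ln n = 732 * 6.5957805 = 4828.1113
  (1/2) ln(2 pi * 732) = (1/2) ln(4599.2916) = 4.2168
  1/(12*732) = 0.0001
  ln(732!) ~ 4828.1113 - 732 + 4.2168 + 0.0001 = 4100.3282
Convert to base 2: log2(732!) = 4100.3282 / ln 2 = 4100.3282 / 0.69314718 = 5915.5232
ceil(5915.5232) = 5916


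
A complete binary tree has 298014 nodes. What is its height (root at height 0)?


In a complete binary tree, level k holds nodes 2^k .. 2^(k+1)-1 (1-indexed).
Height = floor(log2(n)) = floor(log2(298014)) = 18
Check: 2^18 = 262144 <= 298014 < 524288 = 2^19


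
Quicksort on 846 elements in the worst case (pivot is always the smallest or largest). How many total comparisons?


In the worst case, each partition step picks the worst pivot:
  Partition 1: 845 comparisons (n-1 elements to compare)
  Partition 2: 844 comparisons
  Partition 3: 843 comparisons
  Partition 4: 842 comparisons
  Partition 5: 841 comparisons
  ...
  Last partition: 0 comparisons
Total = (n-1) + (n-2) + ... + 1 + 0 = n*(n-1)/2
= 846*845/2 = 357435


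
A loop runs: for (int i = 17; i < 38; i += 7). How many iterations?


Loop starts at i = 17, increments by 7, stops when i >= 38.
Number of iterations = ceil((38 - 17) / 7)
= ceil(21 / 7)
= 3


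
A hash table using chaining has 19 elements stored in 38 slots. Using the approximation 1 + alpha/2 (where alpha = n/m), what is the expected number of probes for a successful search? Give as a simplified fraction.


Load factor alpha = n/m = 19/38
Expected probes = 1 + alpha/2 = 1 + 19/(2*38)
= 1 + 19/76
= 76/76 + 19/76
= 95/76
Simplify: 5/4


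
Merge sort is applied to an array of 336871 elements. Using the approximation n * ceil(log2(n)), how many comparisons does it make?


Merge sort divides the array into halves recursively.
Number of levels = ceil(log2(336871)) = 19
At each level, approximately n = 336871 comparisons are needed for merging.
Total comparisons ~ n * ceil(log2(n)) = 336871 * 19 = 6400549


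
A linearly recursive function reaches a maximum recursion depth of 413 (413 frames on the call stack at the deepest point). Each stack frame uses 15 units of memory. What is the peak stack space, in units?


Maximum recursion depth = 413 frames
Memory per frame = 15 units
Total stack space = depth * frame_size
= 413 * 15 = 6195


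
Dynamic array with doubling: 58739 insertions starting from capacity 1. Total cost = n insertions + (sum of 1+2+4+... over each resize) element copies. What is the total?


n = 58739
Insertion costs: 58739
Resizes copy 1, 2, 4, ... up to the largest power of 2 that is <= n-1 = 58738, i.e. 32768.
Copy costs = 1 + 2 + 4 + 8 + 16 + 32 + 64 + 128 + 256 + 512 + 1024 + 2048 + 4096 + 8192 + 16384 + 32768 = 65535
Total = 58739 + 65535 = 124274


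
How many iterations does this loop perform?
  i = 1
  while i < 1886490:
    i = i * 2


The loop variable doubles each iteration:
i = 1 -> 2 -> 4 -> 8 -> 16 -> 32 -> 64 -> 128 -> 256 -> 512 -> 1024 -> 2048 -> 4096 -> 8192 -> 16384 -> 32768 -> 65536 -> 131072 -> 262144 -> 524288 -> 1048576 -> 2097152 (stop, 2097152 >= 1886490)
Number of doublings = ceil(log2(1886490)) = 21


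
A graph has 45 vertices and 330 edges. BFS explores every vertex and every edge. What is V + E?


A full BFS traversal dequeues each vertex once and examines each edge once.
Vertex visits: 45
Edge visits: 330
V + E = 45 + 330 = 375


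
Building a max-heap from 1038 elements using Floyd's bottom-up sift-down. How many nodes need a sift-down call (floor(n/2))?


In a heap of 1038 elements (0-indexed array):
  Last element index: 1037
  Parent of last element: floor((1037 - 1) / 2) = 518
  Internal nodes: indices 0 to 518
  Count = floor(1038/2) = 519


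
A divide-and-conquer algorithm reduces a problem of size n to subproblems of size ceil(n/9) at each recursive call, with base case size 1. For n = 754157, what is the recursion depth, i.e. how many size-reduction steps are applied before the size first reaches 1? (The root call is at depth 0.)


Each step divides the size by 9 (rounding up); after k steps the size is ceil(n/9^k), which equals 1 exactly when 9^k >= n.
So the depth is the smallest k with 9^k >= 754157, i.e. ceil(log_9(754157)).
9^6 = 531441 < 754157 <= 4782969 = 9^7
Recursion depth = 7


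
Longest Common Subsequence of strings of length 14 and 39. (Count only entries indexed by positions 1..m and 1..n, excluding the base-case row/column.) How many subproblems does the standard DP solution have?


DP table indexed by positions in both strings.
First string: 14 positions
Second string: 39 positions
Total = 14 * 39 = 546


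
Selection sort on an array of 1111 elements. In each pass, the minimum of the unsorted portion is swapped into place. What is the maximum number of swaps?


Selection sort performs one swap per pass:
  Pass 1: find min in positions 0 to 1110, swap with position 0
  Pass 2: find min in positions 1 to 1110, swap with position 1
  Pass 3: find min in positions 2 to 1110, swap with position 2
  Pass 4: find min in positions 3 to 1110, swap with position 3
  Pass 5: find min in positions 4 to 1110, swap with position 4
  ... (1105 more passes)
Total passes (and swaps) = n - 1 = 1111 - 1 = 1110


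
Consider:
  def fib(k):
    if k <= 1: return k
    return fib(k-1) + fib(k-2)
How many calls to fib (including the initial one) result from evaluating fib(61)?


Let C(m) = total calls to evaluate fib(m). Then C(0)=C(1)=1, and
C(m) = 1 + C(m-1) + C(m-2) for m >= 2.
Build the table (each entry = 1 + previous two):
  C(0) = 1
  C(1) = 1
  C(2) = 1 + 1 + 1 = 3
  C(3) = 1 + 3 + 1 = 5
  C(4) = 1 + 5 + 3 = 9
  C(5) = 1 + 9 + 5 = 15
  C(6) = 1 + 15 + 9 = 25
  C(7) = 1 + 25 + 15 = 41
  C(8) = 1 + 41 + 25 = 67
  C(9) = 1 + 67 + 41 = 109
  C(10) = 1 + 109 + 67 = 177
  C(11) = 1 + 177 + 109 = 287
  C(12) = 1 + 287 + 177 = 465
  C(13) = 1 + 465 + 287 = 753
  C(14) = 1 + 753 + 465 = 1219
  C(15) = 1 + 1219 + 753 = 1973
  C(16) = 1 + 1973 + 1219 = 3193
  C(17) = 1 + 3193 + 1973 = 5167
  C(18) = 1 + 5167 + 3193 = 8361
  C(19) = 1 + 8361 + 5167 = 13529
  C(20) = 1 + 13529 + 8361 = 21891
  C(21) = 1 + 21891 + 13529 = 35421
  C(22) = 1 + 35421 + 21891 = 57313
  C(23) = 1 + 57313 + 35421 = 92735
  C(24) = 1 + 92735 + 57313 = 150049
  C(25) = 1 + 150049 + 92735 = 242785
  C(26) = 1 + 242785 + 150049 = 392835
  C(27) = 1 + 392835 + 242785 = 635621
  C(28) = 1 + 635621 + 392835 = 1028457
  C(29) = 1 + 1028457 + 635621 = 1664079
  C(30) = 1 + 1664079 + 1028457 = 2692537
  C(31) = 1 + 2692537 + 1664079 = 4356617
  C(32) = 1 + 4356617 + 2692537 = 7049155
  C(33) = 1 + 7049155 + 4356617 = 11405773
  C(34) = 1 + 11405773 + 7049155 = 18454929
  C(35) = 1 + 18454929 + 11405773 = 29860703
  C(36) = 1 + 29860703 + 18454929 = 48315633
  C(37) = 1 + 48315633 + 29860703 = 78176337
  C(38) = 1 + 78176337 + 48315633 = 126491971
  C(39) = 1 + 126491971 + 78176337 = 204668309
  C(40) = 1 + 204668309 + 126491971 = 331160281
  C(41) = 1 + 331160281 + 204668309 = 535828591
  C(42) = 1 + 535828591 + 331160281 = 866988873
  C(43) = 1 + 866988873 + 535828591 = 1402817465
  C(44) = 1 + 1402817465 + 866988873 = 2269806339
  C(45) = 1 + 2269806339 + 1402817465 = 3672623805
  C(46) = 1 + 3672623805 + 2269806339 = 5942430145
  C(47) = 1 + 5942430145 + 3672623805 = 9615053951
  C(48) = 1 + 9615053951 + 5942430145 = 15557484097
  C(49) = 1 + 15557484097 + 9615053951 = 25172538049
  C(50) = 1 + 25172538049 + 15557484097 = 40730022147
  C(51) = 1 + 40730022147 + 25172538049 = 65902560197
  C(52) = 1 + 65902560197 + 40730022147 = 106632582345
  C(53) = 1 + 106632582345 + 65902560197 = 172535142543
  C(54) = 1 + 172535142543 + 106632582345 = 279167724889
  C(55) = 1 + 279167724889 + 172535142543 = 451702867433
  C(56) = 1 + 451702867433 + 279167724889 = 730870592323
  C(57) = 1 + 730870592323 + 451702867433 = 1182573459757
  C(58) = 1 + 1182573459757 + 730870592323 = 1913444052081
  C(59) = 1 + 1913444052081 + 1182573459757 = 3096017511839
  C(60) = 1 + 3096017511839 + 1913444052081 = 5009461563921
  C(61) = 1 + 5009461563921 + 3096017511839 = 8105479075761
Total calls for fib(61) = 8105479075761
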